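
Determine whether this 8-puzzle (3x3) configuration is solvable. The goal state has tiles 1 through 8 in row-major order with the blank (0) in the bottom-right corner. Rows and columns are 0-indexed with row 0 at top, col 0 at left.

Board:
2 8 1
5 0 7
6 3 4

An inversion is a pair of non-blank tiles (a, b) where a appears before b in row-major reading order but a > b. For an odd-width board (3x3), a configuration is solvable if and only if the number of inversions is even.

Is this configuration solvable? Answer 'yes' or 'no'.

Inversions (pairs i<j in row-major order where tile[i] > tile[j] > 0): 14
14 is even, so the puzzle is solvable.

Answer: yes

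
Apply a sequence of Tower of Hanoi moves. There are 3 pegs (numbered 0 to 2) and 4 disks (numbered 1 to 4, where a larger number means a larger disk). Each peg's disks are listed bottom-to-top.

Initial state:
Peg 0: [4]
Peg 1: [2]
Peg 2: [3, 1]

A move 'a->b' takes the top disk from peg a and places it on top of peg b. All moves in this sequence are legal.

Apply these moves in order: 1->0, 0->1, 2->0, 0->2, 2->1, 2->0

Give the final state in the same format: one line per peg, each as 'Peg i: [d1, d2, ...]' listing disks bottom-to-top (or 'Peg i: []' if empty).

After move 1 (1->0):
Peg 0: [4, 2]
Peg 1: []
Peg 2: [3, 1]

After move 2 (0->1):
Peg 0: [4]
Peg 1: [2]
Peg 2: [3, 1]

After move 3 (2->0):
Peg 0: [4, 1]
Peg 1: [2]
Peg 2: [3]

After move 4 (0->2):
Peg 0: [4]
Peg 1: [2]
Peg 2: [3, 1]

After move 5 (2->1):
Peg 0: [4]
Peg 1: [2, 1]
Peg 2: [3]

After move 6 (2->0):
Peg 0: [4, 3]
Peg 1: [2, 1]
Peg 2: []

Answer: Peg 0: [4, 3]
Peg 1: [2, 1]
Peg 2: []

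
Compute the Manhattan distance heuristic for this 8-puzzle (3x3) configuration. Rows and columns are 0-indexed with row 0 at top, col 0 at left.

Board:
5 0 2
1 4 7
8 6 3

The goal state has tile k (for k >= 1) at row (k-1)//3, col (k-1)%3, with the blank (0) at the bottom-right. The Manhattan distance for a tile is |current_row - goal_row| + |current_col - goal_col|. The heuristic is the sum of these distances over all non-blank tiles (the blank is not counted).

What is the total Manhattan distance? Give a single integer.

Answer: 13

Derivation:
Tile 5: at (0,0), goal (1,1), distance |0-1|+|0-1| = 2
Tile 2: at (0,2), goal (0,1), distance |0-0|+|2-1| = 1
Tile 1: at (1,0), goal (0,0), distance |1-0|+|0-0| = 1
Tile 4: at (1,1), goal (1,0), distance |1-1|+|1-0| = 1
Tile 7: at (1,2), goal (2,0), distance |1-2|+|2-0| = 3
Tile 8: at (2,0), goal (2,1), distance |2-2|+|0-1| = 1
Tile 6: at (2,1), goal (1,2), distance |2-1|+|1-2| = 2
Tile 3: at (2,2), goal (0,2), distance |2-0|+|2-2| = 2
Sum: 2 + 1 + 1 + 1 + 3 + 1 + 2 + 2 = 13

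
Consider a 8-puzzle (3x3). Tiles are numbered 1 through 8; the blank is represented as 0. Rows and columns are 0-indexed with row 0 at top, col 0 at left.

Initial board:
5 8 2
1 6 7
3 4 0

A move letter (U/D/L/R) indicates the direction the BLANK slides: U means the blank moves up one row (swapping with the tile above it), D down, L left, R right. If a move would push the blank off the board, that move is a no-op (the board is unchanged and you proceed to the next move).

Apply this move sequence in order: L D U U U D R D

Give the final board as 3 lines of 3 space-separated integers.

Answer: 5 8 2
1 7 4
3 6 0

Derivation:
After move 1 (L):
5 8 2
1 6 7
3 0 4

After move 2 (D):
5 8 2
1 6 7
3 0 4

After move 3 (U):
5 8 2
1 0 7
3 6 4

After move 4 (U):
5 0 2
1 8 7
3 6 4

After move 5 (U):
5 0 2
1 8 7
3 6 4

After move 6 (D):
5 8 2
1 0 7
3 6 4

After move 7 (R):
5 8 2
1 7 0
3 6 4

After move 8 (D):
5 8 2
1 7 4
3 6 0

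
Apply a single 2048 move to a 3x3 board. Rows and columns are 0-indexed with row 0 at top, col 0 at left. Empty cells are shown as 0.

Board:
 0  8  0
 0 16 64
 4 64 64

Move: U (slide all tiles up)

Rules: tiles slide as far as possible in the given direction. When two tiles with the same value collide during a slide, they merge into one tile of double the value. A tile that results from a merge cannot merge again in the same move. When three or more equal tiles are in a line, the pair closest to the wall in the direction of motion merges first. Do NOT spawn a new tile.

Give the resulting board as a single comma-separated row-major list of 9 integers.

Slide up:
col 0: [0, 0, 4] -> [4, 0, 0]
col 1: [8, 16, 64] -> [8, 16, 64]
col 2: [0, 64, 64] -> [128, 0, 0]

Answer: 4, 8, 128, 0, 16, 0, 0, 64, 0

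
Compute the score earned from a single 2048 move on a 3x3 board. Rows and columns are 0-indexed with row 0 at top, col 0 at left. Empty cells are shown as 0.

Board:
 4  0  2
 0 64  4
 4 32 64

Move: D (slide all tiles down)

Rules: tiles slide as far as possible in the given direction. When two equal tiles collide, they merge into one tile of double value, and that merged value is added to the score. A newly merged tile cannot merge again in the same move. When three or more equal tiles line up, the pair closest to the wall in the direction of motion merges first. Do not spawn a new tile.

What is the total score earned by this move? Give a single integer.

Slide down:
col 0: [4, 0, 4] -> [0, 0, 8]  score +8 (running 8)
col 1: [0, 64, 32] -> [0, 64, 32]  score +0 (running 8)
col 2: [2, 4, 64] -> [2, 4, 64]  score +0 (running 8)
Board after move:
 0  0  2
 0 64  4
 8 32 64

Answer: 8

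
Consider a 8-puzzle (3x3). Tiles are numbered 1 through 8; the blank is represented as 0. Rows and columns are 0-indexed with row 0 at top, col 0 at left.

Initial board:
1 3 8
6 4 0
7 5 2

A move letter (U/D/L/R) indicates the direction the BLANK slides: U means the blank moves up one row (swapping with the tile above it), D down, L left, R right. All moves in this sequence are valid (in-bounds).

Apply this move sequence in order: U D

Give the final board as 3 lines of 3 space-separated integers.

After move 1 (U):
1 3 0
6 4 8
7 5 2

After move 2 (D):
1 3 8
6 4 0
7 5 2

Answer: 1 3 8
6 4 0
7 5 2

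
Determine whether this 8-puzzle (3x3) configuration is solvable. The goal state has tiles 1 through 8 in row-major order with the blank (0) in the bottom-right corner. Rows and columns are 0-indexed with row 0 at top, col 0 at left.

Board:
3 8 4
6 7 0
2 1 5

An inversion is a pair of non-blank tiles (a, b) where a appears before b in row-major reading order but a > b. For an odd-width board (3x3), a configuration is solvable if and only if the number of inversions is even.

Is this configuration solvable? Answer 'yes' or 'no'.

Answer: no

Derivation:
Inversions (pairs i<j in row-major order where tile[i] > tile[j] > 0): 17
17 is odd, so the puzzle is not solvable.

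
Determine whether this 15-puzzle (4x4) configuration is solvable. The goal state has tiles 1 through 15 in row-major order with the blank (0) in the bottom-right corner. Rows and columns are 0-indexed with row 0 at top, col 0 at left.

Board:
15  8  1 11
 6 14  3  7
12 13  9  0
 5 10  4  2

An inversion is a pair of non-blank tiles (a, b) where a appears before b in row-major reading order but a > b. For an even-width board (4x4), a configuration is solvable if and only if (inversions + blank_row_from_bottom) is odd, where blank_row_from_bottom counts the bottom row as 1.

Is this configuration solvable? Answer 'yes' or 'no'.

Answer: no

Derivation:
Inversions: 64
Blank is in row 2 (0-indexed from top), which is row 2 counting from the bottom (bottom = 1).
64 + 2 = 66, which is even, so the puzzle is not solvable.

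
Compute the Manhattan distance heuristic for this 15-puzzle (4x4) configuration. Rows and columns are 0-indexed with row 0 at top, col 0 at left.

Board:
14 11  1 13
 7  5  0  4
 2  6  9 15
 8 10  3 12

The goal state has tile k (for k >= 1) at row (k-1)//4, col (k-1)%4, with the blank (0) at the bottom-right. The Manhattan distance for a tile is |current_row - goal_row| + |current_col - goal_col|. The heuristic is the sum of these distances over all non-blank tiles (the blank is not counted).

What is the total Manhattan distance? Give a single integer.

Answer: 37

Derivation:
Tile 14: at (0,0), goal (3,1), distance |0-3|+|0-1| = 4
Tile 11: at (0,1), goal (2,2), distance |0-2|+|1-2| = 3
Tile 1: at (0,2), goal (0,0), distance |0-0|+|2-0| = 2
Tile 13: at (0,3), goal (3,0), distance |0-3|+|3-0| = 6
Tile 7: at (1,0), goal (1,2), distance |1-1|+|0-2| = 2
Tile 5: at (1,1), goal (1,0), distance |1-1|+|1-0| = 1
Tile 4: at (1,3), goal (0,3), distance |1-0|+|3-3| = 1
Tile 2: at (2,0), goal (0,1), distance |2-0|+|0-1| = 3
Tile 6: at (2,1), goal (1,1), distance |2-1|+|1-1| = 1
Tile 9: at (2,2), goal (2,0), distance |2-2|+|2-0| = 2
Tile 15: at (2,3), goal (3,2), distance |2-3|+|3-2| = 2
Tile 8: at (3,0), goal (1,3), distance |3-1|+|0-3| = 5
Tile 10: at (3,1), goal (2,1), distance |3-2|+|1-1| = 1
Tile 3: at (3,2), goal (0,2), distance |3-0|+|2-2| = 3
Tile 12: at (3,3), goal (2,3), distance |3-2|+|3-3| = 1
Sum: 4 + 3 + 2 + 6 + 2 + 1 + 1 + 3 + 1 + 2 + 2 + 5 + 1 + 3 + 1 = 37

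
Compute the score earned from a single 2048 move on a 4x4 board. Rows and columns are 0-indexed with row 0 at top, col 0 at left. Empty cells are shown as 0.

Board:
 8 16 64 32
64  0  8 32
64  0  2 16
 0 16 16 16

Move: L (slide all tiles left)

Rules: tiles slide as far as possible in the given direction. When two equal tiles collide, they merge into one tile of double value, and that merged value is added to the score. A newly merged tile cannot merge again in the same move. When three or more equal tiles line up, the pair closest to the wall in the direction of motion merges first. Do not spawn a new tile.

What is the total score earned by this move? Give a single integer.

Answer: 32

Derivation:
Slide left:
row 0: [8, 16, 64, 32] -> [8, 16, 64, 32]  score +0 (running 0)
row 1: [64, 0, 8, 32] -> [64, 8, 32, 0]  score +0 (running 0)
row 2: [64, 0, 2, 16] -> [64, 2, 16, 0]  score +0 (running 0)
row 3: [0, 16, 16, 16] -> [32, 16, 0, 0]  score +32 (running 32)
Board after move:
 8 16 64 32
64  8 32  0
64  2 16  0
32 16  0  0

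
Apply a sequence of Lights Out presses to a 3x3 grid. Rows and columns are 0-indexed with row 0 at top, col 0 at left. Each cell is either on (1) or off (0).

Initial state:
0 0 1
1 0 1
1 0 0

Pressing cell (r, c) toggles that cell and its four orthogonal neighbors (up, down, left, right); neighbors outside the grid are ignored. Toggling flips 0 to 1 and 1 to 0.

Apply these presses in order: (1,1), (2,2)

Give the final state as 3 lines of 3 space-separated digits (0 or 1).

Answer: 0 1 1
0 1 1
1 0 1

Derivation:
After press 1 at (1,1):
0 1 1
0 1 0
1 1 0

After press 2 at (2,2):
0 1 1
0 1 1
1 0 1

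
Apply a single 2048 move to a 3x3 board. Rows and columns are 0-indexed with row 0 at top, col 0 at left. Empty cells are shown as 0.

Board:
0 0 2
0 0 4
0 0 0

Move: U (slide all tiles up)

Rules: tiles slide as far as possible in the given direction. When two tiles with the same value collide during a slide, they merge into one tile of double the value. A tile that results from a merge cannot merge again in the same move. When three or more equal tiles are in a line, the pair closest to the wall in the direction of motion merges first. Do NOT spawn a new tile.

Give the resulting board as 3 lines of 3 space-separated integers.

Answer: 0 0 2
0 0 4
0 0 0

Derivation:
Slide up:
col 0: [0, 0, 0] -> [0, 0, 0]
col 1: [0, 0, 0] -> [0, 0, 0]
col 2: [2, 4, 0] -> [2, 4, 0]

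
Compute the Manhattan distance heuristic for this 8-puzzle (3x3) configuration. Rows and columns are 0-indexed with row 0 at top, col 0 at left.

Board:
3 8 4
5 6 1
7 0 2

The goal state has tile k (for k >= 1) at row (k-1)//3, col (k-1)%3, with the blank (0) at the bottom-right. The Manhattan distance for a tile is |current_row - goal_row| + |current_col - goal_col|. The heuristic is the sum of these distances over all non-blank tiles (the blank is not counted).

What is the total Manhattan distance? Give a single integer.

Answer: 15

Derivation:
Tile 3: (0,0)->(0,2) = 2
Tile 8: (0,1)->(2,1) = 2
Tile 4: (0,2)->(1,0) = 3
Tile 5: (1,0)->(1,1) = 1
Tile 6: (1,1)->(1,2) = 1
Tile 1: (1,2)->(0,0) = 3
Tile 7: (2,0)->(2,0) = 0
Tile 2: (2,2)->(0,1) = 3
Sum: 2 + 2 + 3 + 1 + 1 + 3 + 0 + 3 = 15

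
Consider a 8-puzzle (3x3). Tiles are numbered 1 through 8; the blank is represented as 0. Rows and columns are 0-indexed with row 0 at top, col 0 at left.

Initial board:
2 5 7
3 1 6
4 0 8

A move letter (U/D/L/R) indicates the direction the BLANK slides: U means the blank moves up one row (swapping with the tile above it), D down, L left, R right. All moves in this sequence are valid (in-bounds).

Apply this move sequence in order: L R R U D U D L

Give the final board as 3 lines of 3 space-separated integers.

After move 1 (L):
2 5 7
3 1 6
0 4 8

After move 2 (R):
2 5 7
3 1 6
4 0 8

After move 3 (R):
2 5 7
3 1 6
4 8 0

After move 4 (U):
2 5 7
3 1 0
4 8 6

After move 5 (D):
2 5 7
3 1 6
4 8 0

After move 6 (U):
2 5 7
3 1 0
4 8 6

After move 7 (D):
2 5 7
3 1 6
4 8 0

After move 8 (L):
2 5 7
3 1 6
4 0 8

Answer: 2 5 7
3 1 6
4 0 8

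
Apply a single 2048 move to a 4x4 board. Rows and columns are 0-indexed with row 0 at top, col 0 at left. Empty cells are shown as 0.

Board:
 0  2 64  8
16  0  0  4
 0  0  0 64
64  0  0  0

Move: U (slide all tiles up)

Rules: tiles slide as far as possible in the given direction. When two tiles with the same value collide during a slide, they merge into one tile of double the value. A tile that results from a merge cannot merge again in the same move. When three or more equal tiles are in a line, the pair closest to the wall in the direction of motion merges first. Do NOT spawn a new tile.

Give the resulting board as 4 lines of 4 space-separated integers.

Slide up:
col 0: [0, 16, 0, 64] -> [16, 64, 0, 0]
col 1: [2, 0, 0, 0] -> [2, 0, 0, 0]
col 2: [64, 0, 0, 0] -> [64, 0, 0, 0]
col 3: [8, 4, 64, 0] -> [8, 4, 64, 0]

Answer: 16  2 64  8
64  0  0  4
 0  0  0 64
 0  0  0  0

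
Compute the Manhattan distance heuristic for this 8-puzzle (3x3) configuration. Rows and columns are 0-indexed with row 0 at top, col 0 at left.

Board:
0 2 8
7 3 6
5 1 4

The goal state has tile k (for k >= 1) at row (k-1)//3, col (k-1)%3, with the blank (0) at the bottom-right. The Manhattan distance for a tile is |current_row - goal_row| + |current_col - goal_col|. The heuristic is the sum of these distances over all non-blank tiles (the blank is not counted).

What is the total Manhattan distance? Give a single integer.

Answer: 14

Derivation:
Tile 2: at (0,1), goal (0,1), distance |0-0|+|1-1| = 0
Tile 8: at (0,2), goal (2,1), distance |0-2|+|2-1| = 3
Tile 7: at (1,0), goal (2,0), distance |1-2|+|0-0| = 1
Tile 3: at (1,1), goal (0,2), distance |1-0|+|1-2| = 2
Tile 6: at (1,2), goal (1,2), distance |1-1|+|2-2| = 0
Tile 5: at (2,0), goal (1,1), distance |2-1|+|0-1| = 2
Tile 1: at (2,1), goal (0,0), distance |2-0|+|1-0| = 3
Tile 4: at (2,2), goal (1,0), distance |2-1|+|2-0| = 3
Sum: 0 + 3 + 1 + 2 + 0 + 2 + 3 + 3 = 14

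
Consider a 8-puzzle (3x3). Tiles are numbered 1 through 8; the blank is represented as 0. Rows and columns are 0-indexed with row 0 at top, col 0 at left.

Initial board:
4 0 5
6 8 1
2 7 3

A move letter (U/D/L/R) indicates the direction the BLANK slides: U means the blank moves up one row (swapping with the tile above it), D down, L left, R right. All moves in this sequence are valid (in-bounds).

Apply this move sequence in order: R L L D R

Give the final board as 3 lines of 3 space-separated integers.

Answer: 6 4 5
8 0 1
2 7 3

Derivation:
After move 1 (R):
4 5 0
6 8 1
2 7 3

After move 2 (L):
4 0 5
6 8 1
2 7 3

After move 3 (L):
0 4 5
6 8 1
2 7 3

After move 4 (D):
6 4 5
0 8 1
2 7 3

After move 5 (R):
6 4 5
8 0 1
2 7 3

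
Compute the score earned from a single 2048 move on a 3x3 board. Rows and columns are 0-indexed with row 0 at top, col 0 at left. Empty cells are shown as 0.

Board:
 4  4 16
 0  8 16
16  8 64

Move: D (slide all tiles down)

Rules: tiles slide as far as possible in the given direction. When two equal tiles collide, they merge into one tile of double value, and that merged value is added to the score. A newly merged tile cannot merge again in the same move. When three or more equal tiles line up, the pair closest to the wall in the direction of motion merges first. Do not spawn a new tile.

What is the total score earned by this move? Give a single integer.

Slide down:
col 0: [4, 0, 16] -> [0, 4, 16]  score +0 (running 0)
col 1: [4, 8, 8] -> [0, 4, 16]  score +16 (running 16)
col 2: [16, 16, 64] -> [0, 32, 64]  score +32 (running 48)
Board after move:
 0  0  0
 4  4 32
16 16 64

Answer: 48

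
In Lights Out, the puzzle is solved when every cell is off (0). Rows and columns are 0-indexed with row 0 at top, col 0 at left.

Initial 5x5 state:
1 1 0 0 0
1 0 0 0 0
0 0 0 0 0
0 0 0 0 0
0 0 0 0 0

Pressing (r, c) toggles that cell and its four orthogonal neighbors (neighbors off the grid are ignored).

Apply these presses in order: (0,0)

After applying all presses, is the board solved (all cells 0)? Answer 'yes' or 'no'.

Answer: yes

Derivation:
After press 1 at (0,0):
0 0 0 0 0
0 0 0 0 0
0 0 0 0 0
0 0 0 0 0
0 0 0 0 0

Lights still on: 0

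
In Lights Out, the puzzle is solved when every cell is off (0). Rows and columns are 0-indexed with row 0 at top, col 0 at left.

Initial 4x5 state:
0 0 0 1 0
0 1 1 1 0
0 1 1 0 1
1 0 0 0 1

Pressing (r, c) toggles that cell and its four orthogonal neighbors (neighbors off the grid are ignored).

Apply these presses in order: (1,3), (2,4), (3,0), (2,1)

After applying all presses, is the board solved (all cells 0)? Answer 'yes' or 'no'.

After press 1 at (1,3):
0 0 0 0 0
0 1 0 0 1
0 1 1 1 1
1 0 0 0 1

After press 2 at (2,4):
0 0 0 0 0
0 1 0 0 0
0 1 1 0 0
1 0 0 0 0

After press 3 at (3,0):
0 0 0 0 0
0 1 0 0 0
1 1 1 0 0
0 1 0 0 0

After press 4 at (2,1):
0 0 0 0 0
0 0 0 0 0
0 0 0 0 0
0 0 0 0 0

Lights still on: 0

Answer: yes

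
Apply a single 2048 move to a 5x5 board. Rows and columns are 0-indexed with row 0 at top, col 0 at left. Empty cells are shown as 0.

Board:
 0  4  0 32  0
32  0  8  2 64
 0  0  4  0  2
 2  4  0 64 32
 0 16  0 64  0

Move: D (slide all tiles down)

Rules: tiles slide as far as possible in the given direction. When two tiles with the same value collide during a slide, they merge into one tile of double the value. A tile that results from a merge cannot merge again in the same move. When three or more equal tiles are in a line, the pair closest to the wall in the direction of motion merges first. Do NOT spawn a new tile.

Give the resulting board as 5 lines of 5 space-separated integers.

Answer:   0   0   0   0   0
  0   0   0   0   0
  0   0   0  32  64
 32   8   8   2   2
  2  16   4 128  32

Derivation:
Slide down:
col 0: [0, 32, 0, 2, 0] -> [0, 0, 0, 32, 2]
col 1: [4, 0, 0, 4, 16] -> [0, 0, 0, 8, 16]
col 2: [0, 8, 4, 0, 0] -> [0, 0, 0, 8, 4]
col 3: [32, 2, 0, 64, 64] -> [0, 0, 32, 2, 128]
col 4: [0, 64, 2, 32, 0] -> [0, 0, 64, 2, 32]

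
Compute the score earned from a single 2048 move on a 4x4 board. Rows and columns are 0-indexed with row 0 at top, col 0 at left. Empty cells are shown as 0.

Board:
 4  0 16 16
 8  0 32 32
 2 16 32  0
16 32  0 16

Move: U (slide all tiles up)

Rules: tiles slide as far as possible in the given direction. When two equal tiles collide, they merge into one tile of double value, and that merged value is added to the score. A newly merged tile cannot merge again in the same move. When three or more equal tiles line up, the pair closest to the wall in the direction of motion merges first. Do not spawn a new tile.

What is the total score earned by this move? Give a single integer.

Answer: 64

Derivation:
Slide up:
col 0: [4, 8, 2, 16] -> [4, 8, 2, 16]  score +0 (running 0)
col 1: [0, 0, 16, 32] -> [16, 32, 0, 0]  score +0 (running 0)
col 2: [16, 32, 32, 0] -> [16, 64, 0, 0]  score +64 (running 64)
col 3: [16, 32, 0, 16] -> [16, 32, 16, 0]  score +0 (running 64)
Board after move:
 4 16 16 16
 8 32 64 32
 2  0  0 16
16  0  0  0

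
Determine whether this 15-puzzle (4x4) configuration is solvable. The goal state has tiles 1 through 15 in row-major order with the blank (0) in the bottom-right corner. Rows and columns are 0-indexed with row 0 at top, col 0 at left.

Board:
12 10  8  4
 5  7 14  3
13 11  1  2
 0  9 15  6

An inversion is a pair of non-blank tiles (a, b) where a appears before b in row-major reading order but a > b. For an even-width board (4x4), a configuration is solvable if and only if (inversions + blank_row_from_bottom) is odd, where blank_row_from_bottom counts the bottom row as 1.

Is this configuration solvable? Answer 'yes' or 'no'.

Inversions: 57
Blank is in row 3 (0-indexed from top), which is row 1 counting from the bottom (bottom = 1).
57 + 1 = 58, which is even, so the puzzle is not solvable.

Answer: no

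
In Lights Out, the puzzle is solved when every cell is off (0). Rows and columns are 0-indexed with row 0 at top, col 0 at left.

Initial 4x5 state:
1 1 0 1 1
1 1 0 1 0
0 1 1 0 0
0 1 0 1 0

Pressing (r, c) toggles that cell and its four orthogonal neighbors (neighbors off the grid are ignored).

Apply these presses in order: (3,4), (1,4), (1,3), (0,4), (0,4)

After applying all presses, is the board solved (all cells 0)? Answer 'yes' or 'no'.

After press 1 at (3,4):
1 1 0 1 1
1 1 0 1 0
0 1 1 0 1
0 1 0 0 1

After press 2 at (1,4):
1 1 0 1 0
1 1 0 0 1
0 1 1 0 0
0 1 0 0 1

After press 3 at (1,3):
1 1 0 0 0
1 1 1 1 0
0 1 1 1 0
0 1 0 0 1

After press 4 at (0,4):
1 1 0 1 1
1 1 1 1 1
0 1 1 1 0
0 1 0 0 1

After press 5 at (0,4):
1 1 0 0 0
1 1 1 1 0
0 1 1 1 0
0 1 0 0 1

Lights still on: 11

Answer: no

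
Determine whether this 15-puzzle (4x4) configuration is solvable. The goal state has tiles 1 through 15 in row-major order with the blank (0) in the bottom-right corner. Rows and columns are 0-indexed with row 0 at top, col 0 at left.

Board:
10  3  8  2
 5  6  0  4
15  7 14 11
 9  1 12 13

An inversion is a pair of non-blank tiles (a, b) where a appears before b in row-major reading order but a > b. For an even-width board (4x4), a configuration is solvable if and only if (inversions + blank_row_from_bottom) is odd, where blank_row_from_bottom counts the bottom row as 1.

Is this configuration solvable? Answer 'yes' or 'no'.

Answer: no

Derivation:
Inversions: 39
Blank is in row 1 (0-indexed from top), which is row 3 counting from the bottom (bottom = 1).
39 + 3 = 42, which is even, so the puzzle is not solvable.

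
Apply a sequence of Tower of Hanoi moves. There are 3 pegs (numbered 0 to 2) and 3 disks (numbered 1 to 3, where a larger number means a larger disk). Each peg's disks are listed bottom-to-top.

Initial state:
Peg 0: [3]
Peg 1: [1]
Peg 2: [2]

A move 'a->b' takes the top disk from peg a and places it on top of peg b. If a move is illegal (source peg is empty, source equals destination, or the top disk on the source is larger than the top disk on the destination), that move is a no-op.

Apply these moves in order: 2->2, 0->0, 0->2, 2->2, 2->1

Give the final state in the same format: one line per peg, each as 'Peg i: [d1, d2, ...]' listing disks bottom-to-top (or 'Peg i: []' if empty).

After move 1 (2->2):
Peg 0: [3]
Peg 1: [1]
Peg 2: [2]

After move 2 (0->0):
Peg 0: [3]
Peg 1: [1]
Peg 2: [2]

After move 3 (0->2):
Peg 0: [3]
Peg 1: [1]
Peg 2: [2]

After move 4 (2->2):
Peg 0: [3]
Peg 1: [1]
Peg 2: [2]

After move 5 (2->1):
Peg 0: [3]
Peg 1: [1]
Peg 2: [2]

Answer: Peg 0: [3]
Peg 1: [1]
Peg 2: [2]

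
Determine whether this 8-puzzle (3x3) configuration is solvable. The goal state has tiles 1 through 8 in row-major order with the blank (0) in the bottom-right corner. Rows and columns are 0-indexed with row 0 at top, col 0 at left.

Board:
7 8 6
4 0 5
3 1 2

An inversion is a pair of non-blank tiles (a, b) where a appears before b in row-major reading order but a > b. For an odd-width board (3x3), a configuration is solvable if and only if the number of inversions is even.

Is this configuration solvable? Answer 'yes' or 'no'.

Inversions (pairs i<j in row-major order where tile[i] > tile[j] > 0): 25
25 is odd, so the puzzle is not solvable.

Answer: no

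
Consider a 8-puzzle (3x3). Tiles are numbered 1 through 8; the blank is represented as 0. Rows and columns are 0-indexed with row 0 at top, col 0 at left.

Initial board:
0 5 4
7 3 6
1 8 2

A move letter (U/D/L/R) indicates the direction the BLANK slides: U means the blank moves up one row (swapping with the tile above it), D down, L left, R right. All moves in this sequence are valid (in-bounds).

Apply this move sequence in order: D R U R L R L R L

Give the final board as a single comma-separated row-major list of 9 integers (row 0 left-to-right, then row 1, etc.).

After move 1 (D):
7 5 4
0 3 6
1 8 2

After move 2 (R):
7 5 4
3 0 6
1 8 2

After move 3 (U):
7 0 4
3 5 6
1 8 2

After move 4 (R):
7 4 0
3 5 6
1 8 2

After move 5 (L):
7 0 4
3 5 6
1 8 2

After move 6 (R):
7 4 0
3 5 6
1 8 2

After move 7 (L):
7 0 4
3 5 6
1 8 2

After move 8 (R):
7 4 0
3 5 6
1 8 2

After move 9 (L):
7 0 4
3 5 6
1 8 2

Answer: 7, 0, 4, 3, 5, 6, 1, 8, 2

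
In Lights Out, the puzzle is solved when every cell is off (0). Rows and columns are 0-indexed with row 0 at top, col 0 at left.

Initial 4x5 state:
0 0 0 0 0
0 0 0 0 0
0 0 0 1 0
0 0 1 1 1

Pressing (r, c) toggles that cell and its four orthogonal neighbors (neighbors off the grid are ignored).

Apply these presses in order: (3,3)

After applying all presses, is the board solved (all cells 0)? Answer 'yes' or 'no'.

Answer: yes

Derivation:
After press 1 at (3,3):
0 0 0 0 0
0 0 0 0 0
0 0 0 0 0
0 0 0 0 0

Lights still on: 0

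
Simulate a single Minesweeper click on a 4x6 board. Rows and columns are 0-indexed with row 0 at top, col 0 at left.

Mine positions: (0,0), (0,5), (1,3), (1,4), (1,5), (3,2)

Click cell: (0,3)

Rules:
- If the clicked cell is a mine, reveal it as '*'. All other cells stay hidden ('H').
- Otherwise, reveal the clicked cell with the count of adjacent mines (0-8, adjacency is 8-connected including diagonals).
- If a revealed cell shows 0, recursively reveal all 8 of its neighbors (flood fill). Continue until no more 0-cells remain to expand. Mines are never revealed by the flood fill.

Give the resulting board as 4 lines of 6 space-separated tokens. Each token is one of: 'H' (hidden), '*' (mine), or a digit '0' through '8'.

H H H 2 H H
H H H H H H
H H H H H H
H H H H H H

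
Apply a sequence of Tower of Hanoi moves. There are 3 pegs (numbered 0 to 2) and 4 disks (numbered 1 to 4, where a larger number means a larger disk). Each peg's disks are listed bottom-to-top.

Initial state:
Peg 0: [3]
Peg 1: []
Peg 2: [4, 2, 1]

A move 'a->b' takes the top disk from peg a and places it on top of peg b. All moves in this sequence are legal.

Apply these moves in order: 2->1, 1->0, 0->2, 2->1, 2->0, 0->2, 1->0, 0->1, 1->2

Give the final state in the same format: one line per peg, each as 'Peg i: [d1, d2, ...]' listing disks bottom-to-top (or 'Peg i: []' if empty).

Answer: Peg 0: [3]
Peg 1: []
Peg 2: [4, 2, 1]

Derivation:
After move 1 (2->1):
Peg 0: [3]
Peg 1: [1]
Peg 2: [4, 2]

After move 2 (1->0):
Peg 0: [3, 1]
Peg 1: []
Peg 2: [4, 2]

After move 3 (0->2):
Peg 0: [3]
Peg 1: []
Peg 2: [4, 2, 1]

After move 4 (2->1):
Peg 0: [3]
Peg 1: [1]
Peg 2: [4, 2]

After move 5 (2->0):
Peg 0: [3, 2]
Peg 1: [1]
Peg 2: [4]

After move 6 (0->2):
Peg 0: [3]
Peg 1: [1]
Peg 2: [4, 2]

After move 7 (1->0):
Peg 0: [3, 1]
Peg 1: []
Peg 2: [4, 2]

After move 8 (0->1):
Peg 0: [3]
Peg 1: [1]
Peg 2: [4, 2]

After move 9 (1->2):
Peg 0: [3]
Peg 1: []
Peg 2: [4, 2, 1]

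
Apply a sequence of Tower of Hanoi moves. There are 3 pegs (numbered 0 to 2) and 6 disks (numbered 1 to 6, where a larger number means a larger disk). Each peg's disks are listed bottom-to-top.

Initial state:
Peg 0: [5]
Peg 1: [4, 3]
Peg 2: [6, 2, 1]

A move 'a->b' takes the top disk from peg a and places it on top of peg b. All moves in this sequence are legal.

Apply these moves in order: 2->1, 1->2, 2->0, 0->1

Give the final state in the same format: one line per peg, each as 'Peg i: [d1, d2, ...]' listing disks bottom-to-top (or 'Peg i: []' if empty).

After move 1 (2->1):
Peg 0: [5]
Peg 1: [4, 3, 1]
Peg 2: [6, 2]

After move 2 (1->2):
Peg 0: [5]
Peg 1: [4, 3]
Peg 2: [6, 2, 1]

After move 3 (2->0):
Peg 0: [5, 1]
Peg 1: [4, 3]
Peg 2: [6, 2]

After move 4 (0->1):
Peg 0: [5]
Peg 1: [4, 3, 1]
Peg 2: [6, 2]

Answer: Peg 0: [5]
Peg 1: [4, 3, 1]
Peg 2: [6, 2]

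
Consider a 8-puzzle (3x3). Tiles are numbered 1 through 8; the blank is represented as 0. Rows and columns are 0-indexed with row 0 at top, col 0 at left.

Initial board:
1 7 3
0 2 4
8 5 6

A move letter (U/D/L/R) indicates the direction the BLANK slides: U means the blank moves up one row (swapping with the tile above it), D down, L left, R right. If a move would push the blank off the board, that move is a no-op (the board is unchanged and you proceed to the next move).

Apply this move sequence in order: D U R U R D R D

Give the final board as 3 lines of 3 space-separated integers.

Answer: 1 3 4
2 7 6
8 5 0

Derivation:
After move 1 (D):
1 7 3
8 2 4
0 5 6

After move 2 (U):
1 7 3
0 2 4
8 5 6

After move 3 (R):
1 7 3
2 0 4
8 5 6

After move 4 (U):
1 0 3
2 7 4
8 5 6

After move 5 (R):
1 3 0
2 7 4
8 5 6

After move 6 (D):
1 3 4
2 7 0
8 5 6

After move 7 (R):
1 3 4
2 7 0
8 5 6

After move 8 (D):
1 3 4
2 7 6
8 5 0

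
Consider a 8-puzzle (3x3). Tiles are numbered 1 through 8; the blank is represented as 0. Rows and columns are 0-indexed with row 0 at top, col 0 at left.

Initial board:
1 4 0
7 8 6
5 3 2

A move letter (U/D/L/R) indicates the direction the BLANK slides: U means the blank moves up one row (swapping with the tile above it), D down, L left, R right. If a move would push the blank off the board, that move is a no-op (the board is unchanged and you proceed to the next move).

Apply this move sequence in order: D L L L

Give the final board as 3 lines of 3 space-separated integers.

After move 1 (D):
1 4 6
7 8 0
5 3 2

After move 2 (L):
1 4 6
7 0 8
5 3 2

After move 3 (L):
1 4 6
0 7 8
5 3 2

After move 4 (L):
1 4 6
0 7 8
5 3 2

Answer: 1 4 6
0 7 8
5 3 2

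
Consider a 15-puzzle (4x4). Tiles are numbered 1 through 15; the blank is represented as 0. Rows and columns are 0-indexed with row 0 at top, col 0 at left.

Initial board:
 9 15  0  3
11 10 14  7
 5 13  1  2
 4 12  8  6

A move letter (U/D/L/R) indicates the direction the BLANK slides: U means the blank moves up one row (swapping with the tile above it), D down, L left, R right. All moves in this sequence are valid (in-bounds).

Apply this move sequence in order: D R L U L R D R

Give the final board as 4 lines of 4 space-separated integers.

Answer:  9 15 14  3
11 10  7  0
 5 13  1  2
 4 12  8  6

Derivation:
After move 1 (D):
 9 15 14  3
11 10  0  7
 5 13  1  2
 4 12  8  6

After move 2 (R):
 9 15 14  3
11 10  7  0
 5 13  1  2
 4 12  8  6

After move 3 (L):
 9 15 14  3
11 10  0  7
 5 13  1  2
 4 12  8  6

After move 4 (U):
 9 15  0  3
11 10 14  7
 5 13  1  2
 4 12  8  6

After move 5 (L):
 9  0 15  3
11 10 14  7
 5 13  1  2
 4 12  8  6

After move 6 (R):
 9 15  0  3
11 10 14  7
 5 13  1  2
 4 12  8  6

After move 7 (D):
 9 15 14  3
11 10  0  7
 5 13  1  2
 4 12  8  6

After move 8 (R):
 9 15 14  3
11 10  7  0
 5 13  1  2
 4 12  8  6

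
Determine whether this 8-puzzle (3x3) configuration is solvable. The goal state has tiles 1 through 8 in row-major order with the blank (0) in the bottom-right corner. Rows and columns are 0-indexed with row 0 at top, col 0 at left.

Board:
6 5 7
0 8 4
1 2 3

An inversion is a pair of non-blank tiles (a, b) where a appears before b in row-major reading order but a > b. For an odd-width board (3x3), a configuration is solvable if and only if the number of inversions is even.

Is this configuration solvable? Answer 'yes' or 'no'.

Answer: yes

Derivation:
Inversions (pairs i<j in row-major order where tile[i] > tile[j] > 0): 20
20 is even, so the puzzle is solvable.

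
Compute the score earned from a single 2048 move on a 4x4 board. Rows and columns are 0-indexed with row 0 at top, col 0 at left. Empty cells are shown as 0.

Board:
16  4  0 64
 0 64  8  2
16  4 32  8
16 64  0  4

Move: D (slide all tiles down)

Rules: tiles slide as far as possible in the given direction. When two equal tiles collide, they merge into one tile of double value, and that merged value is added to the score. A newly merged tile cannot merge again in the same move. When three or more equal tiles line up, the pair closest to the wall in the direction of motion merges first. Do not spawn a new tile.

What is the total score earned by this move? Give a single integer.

Slide down:
col 0: [16, 0, 16, 16] -> [0, 0, 16, 32]  score +32 (running 32)
col 1: [4, 64, 4, 64] -> [4, 64, 4, 64]  score +0 (running 32)
col 2: [0, 8, 32, 0] -> [0, 0, 8, 32]  score +0 (running 32)
col 3: [64, 2, 8, 4] -> [64, 2, 8, 4]  score +0 (running 32)
Board after move:
 0  4  0 64
 0 64  0  2
16  4  8  8
32 64 32  4

Answer: 32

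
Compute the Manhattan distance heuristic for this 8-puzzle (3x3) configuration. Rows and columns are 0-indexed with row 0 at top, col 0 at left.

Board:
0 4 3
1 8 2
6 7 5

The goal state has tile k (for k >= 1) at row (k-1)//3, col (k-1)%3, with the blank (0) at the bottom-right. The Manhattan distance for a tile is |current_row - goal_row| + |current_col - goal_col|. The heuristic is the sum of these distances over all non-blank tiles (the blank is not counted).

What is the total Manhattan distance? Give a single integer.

Answer: 12

Derivation:
Tile 4: (0,1)->(1,0) = 2
Tile 3: (0,2)->(0,2) = 0
Tile 1: (1,0)->(0,0) = 1
Tile 8: (1,1)->(2,1) = 1
Tile 2: (1,2)->(0,1) = 2
Tile 6: (2,0)->(1,2) = 3
Tile 7: (2,1)->(2,0) = 1
Tile 5: (2,2)->(1,1) = 2
Sum: 2 + 0 + 1 + 1 + 2 + 3 + 1 + 2 = 12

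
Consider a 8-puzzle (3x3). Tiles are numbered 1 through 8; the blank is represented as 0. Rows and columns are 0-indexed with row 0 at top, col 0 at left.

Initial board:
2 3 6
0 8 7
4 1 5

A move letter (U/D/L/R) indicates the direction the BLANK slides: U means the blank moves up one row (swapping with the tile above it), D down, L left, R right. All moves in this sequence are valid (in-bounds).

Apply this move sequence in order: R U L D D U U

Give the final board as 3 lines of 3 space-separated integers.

After move 1 (R):
2 3 6
8 0 7
4 1 5

After move 2 (U):
2 0 6
8 3 7
4 1 5

After move 3 (L):
0 2 6
8 3 7
4 1 5

After move 4 (D):
8 2 6
0 3 7
4 1 5

After move 5 (D):
8 2 6
4 3 7
0 1 5

After move 6 (U):
8 2 6
0 3 7
4 1 5

After move 7 (U):
0 2 6
8 3 7
4 1 5

Answer: 0 2 6
8 3 7
4 1 5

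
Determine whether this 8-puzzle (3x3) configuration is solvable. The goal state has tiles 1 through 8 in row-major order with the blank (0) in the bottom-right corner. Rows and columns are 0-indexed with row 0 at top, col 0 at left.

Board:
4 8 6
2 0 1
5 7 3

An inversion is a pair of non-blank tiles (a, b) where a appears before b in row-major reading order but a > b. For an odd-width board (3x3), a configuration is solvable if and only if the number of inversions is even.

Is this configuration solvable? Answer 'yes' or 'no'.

Inversions (pairs i<j in row-major order where tile[i] > tile[j] > 0): 16
16 is even, so the puzzle is solvable.

Answer: yes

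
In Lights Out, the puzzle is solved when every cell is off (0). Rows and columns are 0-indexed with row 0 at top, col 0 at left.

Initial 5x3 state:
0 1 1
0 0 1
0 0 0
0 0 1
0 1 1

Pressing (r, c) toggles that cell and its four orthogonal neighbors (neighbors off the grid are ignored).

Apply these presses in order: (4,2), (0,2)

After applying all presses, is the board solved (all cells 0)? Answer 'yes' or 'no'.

Answer: yes

Derivation:
After press 1 at (4,2):
0 1 1
0 0 1
0 0 0
0 0 0
0 0 0

After press 2 at (0,2):
0 0 0
0 0 0
0 0 0
0 0 0
0 0 0

Lights still on: 0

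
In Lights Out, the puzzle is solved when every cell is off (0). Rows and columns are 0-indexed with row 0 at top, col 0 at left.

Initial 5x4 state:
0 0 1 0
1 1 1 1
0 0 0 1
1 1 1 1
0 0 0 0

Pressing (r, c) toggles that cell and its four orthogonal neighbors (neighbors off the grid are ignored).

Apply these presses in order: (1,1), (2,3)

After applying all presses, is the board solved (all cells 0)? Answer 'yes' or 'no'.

Answer: no

Derivation:
After press 1 at (1,1):
0 1 1 0
0 0 0 1
0 1 0 1
1 1 1 1
0 0 0 0

After press 2 at (2,3):
0 1 1 0
0 0 0 0
0 1 1 0
1 1 1 0
0 0 0 0

Lights still on: 7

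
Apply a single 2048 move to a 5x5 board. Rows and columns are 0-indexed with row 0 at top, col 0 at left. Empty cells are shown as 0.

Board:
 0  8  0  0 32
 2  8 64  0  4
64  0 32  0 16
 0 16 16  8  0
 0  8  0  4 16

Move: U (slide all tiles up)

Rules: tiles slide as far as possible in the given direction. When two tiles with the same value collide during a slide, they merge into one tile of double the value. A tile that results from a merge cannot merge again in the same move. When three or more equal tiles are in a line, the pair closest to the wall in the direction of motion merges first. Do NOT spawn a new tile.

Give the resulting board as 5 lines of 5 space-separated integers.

Slide up:
col 0: [0, 2, 64, 0, 0] -> [2, 64, 0, 0, 0]
col 1: [8, 8, 0, 16, 8] -> [16, 16, 8, 0, 0]
col 2: [0, 64, 32, 16, 0] -> [64, 32, 16, 0, 0]
col 3: [0, 0, 0, 8, 4] -> [8, 4, 0, 0, 0]
col 4: [32, 4, 16, 0, 16] -> [32, 4, 32, 0, 0]

Answer:  2 16 64  8 32
64 16 32  4  4
 0  8 16  0 32
 0  0  0  0  0
 0  0  0  0  0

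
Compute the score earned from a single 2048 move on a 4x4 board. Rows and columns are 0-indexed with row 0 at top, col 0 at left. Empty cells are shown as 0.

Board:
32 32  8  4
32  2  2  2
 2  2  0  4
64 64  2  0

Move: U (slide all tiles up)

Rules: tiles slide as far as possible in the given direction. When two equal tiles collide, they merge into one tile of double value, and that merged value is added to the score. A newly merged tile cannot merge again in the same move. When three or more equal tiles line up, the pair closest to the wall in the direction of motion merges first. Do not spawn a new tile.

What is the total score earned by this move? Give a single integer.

Slide up:
col 0: [32, 32, 2, 64] -> [64, 2, 64, 0]  score +64 (running 64)
col 1: [32, 2, 2, 64] -> [32, 4, 64, 0]  score +4 (running 68)
col 2: [8, 2, 0, 2] -> [8, 4, 0, 0]  score +4 (running 72)
col 3: [4, 2, 4, 0] -> [4, 2, 4, 0]  score +0 (running 72)
Board after move:
64 32  8  4
 2  4  4  2
64 64  0  4
 0  0  0  0

Answer: 72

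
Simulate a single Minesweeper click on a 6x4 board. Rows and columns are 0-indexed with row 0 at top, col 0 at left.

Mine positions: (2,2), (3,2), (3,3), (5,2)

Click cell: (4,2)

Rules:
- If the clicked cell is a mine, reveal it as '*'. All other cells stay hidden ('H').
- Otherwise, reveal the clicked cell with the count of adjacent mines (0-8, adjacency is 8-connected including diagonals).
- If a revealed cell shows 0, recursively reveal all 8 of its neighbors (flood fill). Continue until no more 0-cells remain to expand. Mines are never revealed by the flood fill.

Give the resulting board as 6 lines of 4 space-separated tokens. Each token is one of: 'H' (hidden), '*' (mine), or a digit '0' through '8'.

H H H H
H H H H
H H H H
H H H H
H H 3 H
H H H H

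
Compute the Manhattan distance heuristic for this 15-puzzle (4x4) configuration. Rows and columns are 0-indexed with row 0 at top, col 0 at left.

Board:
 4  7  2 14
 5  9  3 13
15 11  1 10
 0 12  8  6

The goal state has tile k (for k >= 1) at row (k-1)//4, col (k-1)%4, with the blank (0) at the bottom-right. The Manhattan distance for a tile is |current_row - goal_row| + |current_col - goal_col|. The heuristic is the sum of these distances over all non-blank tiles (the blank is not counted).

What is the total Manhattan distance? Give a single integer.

Tile 4: (0,0)->(0,3) = 3
Tile 7: (0,1)->(1,2) = 2
Tile 2: (0,2)->(0,1) = 1
Tile 14: (0,3)->(3,1) = 5
Tile 5: (1,0)->(1,0) = 0
Tile 9: (1,1)->(2,0) = 2
Tile 3: (1,2)->(0,2) = 1
Tile 13: (1,3)->(3,0) = 5
Tile 15: (2,0)->(3,2) = 3
Tile 11: (2,1)->(2,2) = 1
Tile 1: (2,2)->(0,0) = 4
Tile 10: (2,3)->(2,1) = 2
Tile 12: (3,1)->(2,3) = 3
Tile 8: (3,2)->(1,3) = 3
Tile 6: (3,3)->(1,1) = 4
Sum: 3 + 2 + 1 + 5 + 0 + 2 + 1 + 5 + 3 + 1 + 4 + 2 + 3 + 3 + 4 = 39

Answer: 39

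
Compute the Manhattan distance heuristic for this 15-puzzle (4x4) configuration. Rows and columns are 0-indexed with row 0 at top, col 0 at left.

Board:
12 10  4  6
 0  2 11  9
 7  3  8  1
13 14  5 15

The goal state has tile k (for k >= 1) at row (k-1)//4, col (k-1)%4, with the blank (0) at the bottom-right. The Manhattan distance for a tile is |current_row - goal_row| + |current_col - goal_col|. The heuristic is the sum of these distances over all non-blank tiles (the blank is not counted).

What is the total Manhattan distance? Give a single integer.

Answer: 35

Derivation:
Tile 12: at (0,0), goal (2,3), distance |0-2|+|0-3| = 5
Tile 10: at (0,1), goal (2,1), distance |0-2|+|1-1| = 2
Tile 4: at (0,2), goal (0,3), distance |0-0|+|2-3| = 1
Tile 6: at (0,3), goal (1,1), distance |0-1|+|3-1| = 3
Tile 2: at (1,1), goal (0,1), distance |1-0|+|1-1| = 1
Tile 11: at (1,2), goal (2,2), distance |1-2|+|2-2| = 1
Tile 9: at (1,3), goal (2,0), distance |1-2|+|3-0| = 4
Tile 7: at (2,0), goal (1,2), distance |2-1|+|0-2| = 3
Tile 3: at (2,1), goal (0,2), distance |2-0|+|1-2| = 3
Tile 8: at (2,2), goal (1,3), distance |2-1|+|2-3| = 2
Tile 1: at (2,3), goal (0,0), distance |2-0|+|3-0| = 5
Tile 13: at (3,0), goal (3,0), distance |3-3|+|0-0| = 0
Tile 14: at (3,1), goal (3,1), distance |3-3|+|1-1| = 0
Tile 5: at (3,2), goal (1,0), distance |3-1|+|2-0| = 4
Tile 15: at (3,3), goal (3,2), distance |3-3|+|3-2| = 1
Sum: 5 + 2 + 1 + 3 + 1 + 1 + 4 + 3 + 3 + 2 + 5 + 0 + 0 + 4 + 1 = 35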